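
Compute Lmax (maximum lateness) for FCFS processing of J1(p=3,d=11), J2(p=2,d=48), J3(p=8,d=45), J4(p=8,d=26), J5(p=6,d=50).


Lateness per job (L = C - d):
  J1: C=3, d=11, L=-8
  J2: C=5, d=48, L=-43
  J3: C=13, d=45, L=-32
  J4: C=21, d=26, L=-5
  J5: C=27, d=50, L=-23
Lmax = max(-8, -43, -32, -5, -23)
= -5


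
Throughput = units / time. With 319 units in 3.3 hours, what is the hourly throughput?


Throughput = units / time
= 319 / 3.3
= 96.7 units/hour


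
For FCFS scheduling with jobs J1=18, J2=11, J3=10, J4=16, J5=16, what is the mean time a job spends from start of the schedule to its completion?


Completion times:
  J1: completes at 18
  J2: completes at 29
  J3: completes at 39
  J4: completes at 55
  J5: completes at 71
Sum = 212
Average = 212/5
= 42.40


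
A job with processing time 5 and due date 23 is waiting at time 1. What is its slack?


Slack = due - current_time - processing
= 23 - 1 - 5
= 17


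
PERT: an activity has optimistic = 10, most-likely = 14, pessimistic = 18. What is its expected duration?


te = (o + 4m + p) / 6
= (10 + 4×14 + 18) / 6
= (10 + 56 + 18) / 6
= 84 / 6
= 14.00


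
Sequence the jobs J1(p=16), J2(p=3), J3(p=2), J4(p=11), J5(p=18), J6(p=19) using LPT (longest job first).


LPT: sort by longest processing time first
  J6: p=19
  J5: p=18
  J1: p=16
  J4: p=11
  J2: p=3
  J3: p=2
Order: J6 → J5 → J1 → J4 → J2 → J3


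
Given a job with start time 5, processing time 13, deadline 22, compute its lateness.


Completion = 5 + 13 = 18
Lateness = C - d = 18 - 22
= -4


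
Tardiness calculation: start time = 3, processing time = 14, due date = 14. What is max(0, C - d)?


Completion = start + processing = 3 + 14 = 17
Tardiness = max(0, C - d) = max(0, 17 - 14)
= max(0, 3)
= 3


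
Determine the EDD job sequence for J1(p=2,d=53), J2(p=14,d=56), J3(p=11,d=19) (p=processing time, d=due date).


EDD: sort by earliest due date
  J3: d=19, p=11
  J1: d=53, p=2
  J2: d=56, p=14
Order: J3 → J1 → J2


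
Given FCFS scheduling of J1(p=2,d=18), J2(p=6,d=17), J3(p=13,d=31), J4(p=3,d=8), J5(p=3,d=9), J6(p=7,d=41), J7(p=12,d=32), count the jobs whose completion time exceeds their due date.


Completion vs due date:
  J1: C=2, d=18 → on time
  J2: C=8, d=17 → on time
  J3: C=21, d=31 → on time
  J4: C=24, d=8 → TARDY
  J5: C=27, d=9 → TARDY
  J6: C=34, d=41 → on time
  J7: C=46, d=32 → TARDY
Tardy jobs: J4, J5, J7
Count = 3


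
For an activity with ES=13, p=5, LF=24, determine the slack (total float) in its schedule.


EF = ES + duration = 13 + 5 = 18
LS = LF - duration = 24 - 5 = 19
Total Float = LF - EF = 24 - 18
(or LS - ES = 19 - 13)
= 6


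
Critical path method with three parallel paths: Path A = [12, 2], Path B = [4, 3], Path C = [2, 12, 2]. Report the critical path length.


Path A: 12 + 2 = 14
Path B: 4 + 3 = 7
Path C: 2 + 12 + 2 = 16
Critical path = longest = max(14, 7, 16)
= 16 (Path C)


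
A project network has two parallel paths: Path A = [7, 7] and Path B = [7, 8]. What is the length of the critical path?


Path A: 7 + 7 = 14
Path B: 7 + 8 = 15
Critical path = longest = max(14, 15)
= 15 (Path B)


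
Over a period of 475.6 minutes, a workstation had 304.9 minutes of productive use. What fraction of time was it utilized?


Utilization = busy / total × 100
= 304.9 / 475.6 × 100
= 64.1%


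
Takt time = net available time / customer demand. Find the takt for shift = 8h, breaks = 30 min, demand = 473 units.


Available = 8×60 - 30 = 450 min
Takt time = 450 / 473
= 0.95 min/unit


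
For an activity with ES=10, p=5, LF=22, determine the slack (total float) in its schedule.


EF = ES + duration = 10 + 5 = 15
LS = LF - duration = 22 - 5 = 17
Total Float = LF - EF = 22 - 15
(or LS - ES = 17 - 10)
= 7


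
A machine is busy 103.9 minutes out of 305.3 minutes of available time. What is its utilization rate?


Utilization = busy / total × 100
= 103.9 / 305.3 × 100
= 34.0%


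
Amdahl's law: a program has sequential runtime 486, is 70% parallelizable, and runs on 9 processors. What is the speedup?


Amdahl's law: T_p = T × ((1-p) + p/N)
= 486 × ((1-0.7) + 0.7/9)
= 486 × (0.30 + 0.0778)
= 486 × 0.3778
= 183.60
Speedup = 486/183.60
= 2.65×


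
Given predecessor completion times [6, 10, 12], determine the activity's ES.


ES = max of all predecessor completion times
Predecessors: [6, 10, 12]
ES = max(6, 10, 12)
= 12


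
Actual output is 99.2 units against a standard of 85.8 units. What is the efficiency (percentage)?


Efficiency = (actual / standard) × 100
= (99.2 / 85.8) × 100
= 115.6%


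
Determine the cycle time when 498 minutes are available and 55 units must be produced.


Cycle time = available time / demand
= 498 / 55
= 9.05 min/unit


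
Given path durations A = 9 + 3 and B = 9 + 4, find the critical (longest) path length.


Path A: 9 + 3 = 12
Path B: 9 + 4 = 13
Critical path = longest = max(12, 13)
= 13 (Path B)


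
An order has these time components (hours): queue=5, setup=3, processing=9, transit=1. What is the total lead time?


Lead time = queue + setup + processing + transit
= 5 + 3 + 9 + 1
= 18 hours


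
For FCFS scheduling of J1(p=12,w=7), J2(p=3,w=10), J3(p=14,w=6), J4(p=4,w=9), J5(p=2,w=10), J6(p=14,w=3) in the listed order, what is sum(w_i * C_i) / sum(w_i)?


Completion times:
  J1: C=12, w×C=7×12=84
  J2: C=15, w×C=10×15=150
  J3: C=29, w×C=6×29=174
  J4: C=33, w×C=9×33=297
  J5: C=35, w×C=10×35=350
  J6: C=49, w×C=3×49=147
Sum w×C = 1202
Sum w = 45
Weighted avg = 1202/45
= 26.71


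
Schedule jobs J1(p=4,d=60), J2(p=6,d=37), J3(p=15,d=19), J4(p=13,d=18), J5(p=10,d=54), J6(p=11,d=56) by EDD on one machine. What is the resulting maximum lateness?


EDD order: J4 → J3 → J2 → J5 → J6 → J1
Completion and lateness:
  J4: C=13, d=18, L=13-18=-5
  J3: C=28, d=19, L=28-19=9
  J2: C=34, d=37, L=34-37=-3
  J5: C=44, d=54, L=44-54=-10
  J6: C=55, d=56, L=55-56=-1
  J1: C=59, d=60, L=59-60=-1
Lmax = max(-5, 9, -3, -10, -1, -1)
= 9


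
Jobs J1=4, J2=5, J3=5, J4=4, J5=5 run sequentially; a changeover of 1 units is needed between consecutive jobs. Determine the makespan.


Makespan = Σ processing + (n-1) × setup
= (4 + 5 + 5 + 4 + 5) + (5-1)×1
= 23 + 4
= 27 time units


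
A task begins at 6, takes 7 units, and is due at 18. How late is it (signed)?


Completion = 6 + 7 = 13
Lateness = C - d = 13 - 18
= -5


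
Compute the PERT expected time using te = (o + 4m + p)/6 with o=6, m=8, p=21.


te = (o + 4m + p) / 6
= (6 + 4×8 + 21) / 6
= (6 + 32 + 21) / 6
= 59 / 6
= 9.83


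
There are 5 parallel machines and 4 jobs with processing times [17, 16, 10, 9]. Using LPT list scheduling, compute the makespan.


Jobs (LPT sorted): [17, 16, 10, 9]
Machines: 5
  J=17 → Machine 1 (load: 0+17=17)
  J=16 → Machine 2 (load: 0+16=16)
  J=10 → Machine 3 (load: 0+10=10)
  J=9 → Machine 4 (load: 0+9=9)
Machine loads: [17, 16, 10, 9, 0]
Makespan = max = 17 time units


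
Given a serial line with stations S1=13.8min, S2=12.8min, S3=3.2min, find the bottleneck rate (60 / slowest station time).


Bottleneck = longest station time
Station times: [13.8, 12.8, 3.2]
Max = 13.8 min
Rate = 60 / 13.8
= 4.35 units/hour (bottleneck: 13.8min)


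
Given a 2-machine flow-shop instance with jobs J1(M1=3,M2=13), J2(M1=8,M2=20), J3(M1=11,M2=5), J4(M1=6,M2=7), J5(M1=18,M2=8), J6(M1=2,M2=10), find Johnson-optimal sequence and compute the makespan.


Johnson's rule:
Group 1 (M1≤M2, sort by M1): ['J6', 'J1', 'J4', 'J2']
Group 2 (M1>M2, sort desc M2): ['J5', 'J3']
Sequence: J6 → J1 → J4 → J2 → J5 → J3
Makespan calculation:
  J6: M1 done=2, M2 done=12
  J1: M1 done=5, M2 done=25
  J4: M1 done=11, M2 done=32
  J2: M1 done=19, M2 done=52
  J5: M1 done=37, M2 done=60
  J3: M1 done=48, M2 done=65
= Sequence: J6 → J1 → J4 → J2 → J5 → J3, Makespan: 65


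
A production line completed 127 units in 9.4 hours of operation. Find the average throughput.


Throughput = units / time
= 127 / 9.4
= 13.5 units/hour


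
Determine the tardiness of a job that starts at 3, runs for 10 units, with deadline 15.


Completion = start + processing = 3 + 10 = 13
Tardiness = max(0, C - d) = max(0, 13 - 15)
= max(0, -2)
= 0


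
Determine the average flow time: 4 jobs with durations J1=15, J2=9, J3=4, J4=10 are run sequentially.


Completion times:
  J1: completes at 15
  J2: completes at 24
  J3: completes at 28
  J4: completes at 38
Sum = 105
Average = 105/4
= 26.25


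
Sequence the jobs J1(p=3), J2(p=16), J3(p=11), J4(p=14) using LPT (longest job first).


LPT: sort by longest processing time first
  J2: p=16
  J4: p=14
  J3: p=11
  J1: p=3
Order: J2 → J4 → J3 → J1


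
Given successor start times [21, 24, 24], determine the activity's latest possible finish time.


LF = min of all successor start times
Successors start at: [21, 24, 24]
LF = min(21, 24, 24)
= 21


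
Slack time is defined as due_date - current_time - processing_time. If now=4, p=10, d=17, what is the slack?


Slack = due - current_time - processing
= 17 - 4 - 10
= 3


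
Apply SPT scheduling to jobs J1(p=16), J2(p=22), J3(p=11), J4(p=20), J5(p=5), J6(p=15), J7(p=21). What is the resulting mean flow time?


SPT order: J5 → J3 → J6 → J1 → J4 → J7 → J2
Completion times:
  J5: C=5
  J3: C=16
  J6: C=31
  J1: C=47
  J4: C=67
  J7: C=88
  J2: C=110
Sum = 364, n = 7
Mean flow = 364/7
= 52.00


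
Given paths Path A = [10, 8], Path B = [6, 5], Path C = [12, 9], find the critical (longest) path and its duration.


Path A: 10 + 8 = 18
Path B: 6 + 5 = 11
Path C: 12 + 9 = 21
Critical path = longest = max(18, 11, 21)
= 21 (Path C)


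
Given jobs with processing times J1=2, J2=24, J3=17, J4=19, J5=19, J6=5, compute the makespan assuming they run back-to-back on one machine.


Sequential makespan: sum all processing times
= 2 + 24 + 17 + 19 + 19 + 5
= 86 time units


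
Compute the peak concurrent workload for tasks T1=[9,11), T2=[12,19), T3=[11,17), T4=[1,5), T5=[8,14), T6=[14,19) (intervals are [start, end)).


Check each time point for overlaps:
  t=12: 3 tasks active (T2, T3, T5)
Max concurrent = 3


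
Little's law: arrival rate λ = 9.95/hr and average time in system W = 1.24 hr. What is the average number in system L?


Little's law: L = λ × W
= 9.95 × 1.24
= 12.34


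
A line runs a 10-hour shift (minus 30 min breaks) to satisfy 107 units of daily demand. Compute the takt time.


Available = 10×60 - 30 = 570 min
Takt time = 570 / 107
= 5.33 min/unit


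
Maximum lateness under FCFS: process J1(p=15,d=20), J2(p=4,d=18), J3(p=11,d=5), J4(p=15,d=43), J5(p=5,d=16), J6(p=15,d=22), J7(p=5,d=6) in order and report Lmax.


Lateness per job (L = C - d):
  J1: C=15, d=20, L=-5
  J2: C=19, d=18, L=1
  J3: C=30, d=5, L=25
  J4: C=45, d=43, L=2
  J5: C=50, d=16, L=34
  J6: C=65, d=22, L=43
  J7: C=70, d=6, L=64
Lmax = max(-5, 1, 25, 2, 34, 43, 64)
= 64


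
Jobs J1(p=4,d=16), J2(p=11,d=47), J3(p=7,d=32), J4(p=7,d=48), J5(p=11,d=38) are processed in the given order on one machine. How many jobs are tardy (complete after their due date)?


Completion vs due date:
  J1: C=4, d=16 → on time
  J2: C=15, d=47 → on time
  J3: C=22, d=32 → on time
  J4: C=29, d=48 → on time
  J5: C=40, d=38 → TARDY
Tardy jobs: J5
Count = 1


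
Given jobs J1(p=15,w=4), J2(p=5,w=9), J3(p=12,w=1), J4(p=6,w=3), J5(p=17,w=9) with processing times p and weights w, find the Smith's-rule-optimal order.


WSPT (Smith's rule): sort by p/w ascending
  J2: p/w = 5/9 = 0.556
  J5: p/w = 17/9 = 1.889
  J4: p/w = 6/3 = 2.000
  J1: p/w = 15/4 = 3.750
  J3: p/w = 12/1 = 12.000
Order: J2 → J5 → J4 → J1 → J3


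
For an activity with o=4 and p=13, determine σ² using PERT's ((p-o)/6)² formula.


σ² = ((p - o) / 6)² = (p - o)² / 36
= (13 - 4)² / 36
= 9² / 36
= 81 / 36
= 2.2500


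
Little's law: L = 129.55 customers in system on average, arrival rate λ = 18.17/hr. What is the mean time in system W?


Little's law: L = λW → W = L / λ
= 129.55 / 18.17
= 7.13 hours


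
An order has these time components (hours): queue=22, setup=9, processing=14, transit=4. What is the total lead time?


Lead time = queue + setup + processing + transit
= 22 + 9 + 14 + 4
= 49 hours


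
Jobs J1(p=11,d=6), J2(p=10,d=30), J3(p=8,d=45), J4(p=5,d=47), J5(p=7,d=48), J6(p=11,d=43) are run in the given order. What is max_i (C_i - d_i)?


Lateness per job (L = C - d):
  J1: C=11, d=6, L=5
  J2: C=21, d=30, L=-9
  J3: C=29, d=45, L=-16
  J4: C=34, d=47, L=-13
  J5: C=41, d=48, L=-7
  J6: C=52, d=43, L=9
Lmax = max(5, -9, -16, -13, -7, 9)
= 9


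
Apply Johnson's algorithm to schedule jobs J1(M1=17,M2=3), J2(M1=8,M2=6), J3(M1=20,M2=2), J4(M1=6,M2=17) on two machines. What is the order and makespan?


Johnson's rule:
Group 1 (M1≤M2, sort by M1): ['J4']
Group 2 (M1>M2, sort desc M2): ['J2', 'J1', 'J3']
Sequence: J4 → J2 → J1 → J3
Makespan calculation:
  J4: M1 done=6, M2 done=23
  J2: M1 done=14, M2 done=29
  J1: M1 done=31, M2 done=34
  J3: M1 done=51, M2 done=53
= Sequence: J4 → J2 → J1 → J3, Makespan: 53


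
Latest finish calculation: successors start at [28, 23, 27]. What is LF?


LF = min of all successor start times
Successors start at: [28, 23, 27]
LF = min(28, 23, 27)
= 23


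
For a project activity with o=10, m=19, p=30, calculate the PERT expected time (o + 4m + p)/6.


te = (o + 4m + p) / 6
= (10 + 4×19 + 30) / 6
= (10 + 76 + 30) / 6
= 116 / 6
= 19.33


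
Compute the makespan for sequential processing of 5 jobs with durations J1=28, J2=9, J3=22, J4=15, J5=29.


Sequential makespan: sum all processing times
= 28 + 9 + 22 + 15 + 29
= 103 time units


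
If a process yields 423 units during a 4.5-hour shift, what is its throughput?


Throughput = units / time
= 423 / 4.5
= 94.0 units/hour


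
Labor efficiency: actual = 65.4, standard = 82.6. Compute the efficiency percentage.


Efficiency = (actual / standard) × 100
= (65.4 / 82.6) × 100
= 79.2%


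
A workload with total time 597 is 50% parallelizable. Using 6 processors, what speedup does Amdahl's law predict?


Amdahl's law: T_p = T × ((1-p) + p/N)
= 597 × ((1-0.5) + 0.5/6)
= 597 × (0.50 + 0.0833)
= 597 × 0.5833
= 348.25
Speedup = 597/348.25
= 1.71×


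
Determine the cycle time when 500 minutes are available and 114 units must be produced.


Cycle time = available time / demand
= 500 / 114
= 4.39 min/unit


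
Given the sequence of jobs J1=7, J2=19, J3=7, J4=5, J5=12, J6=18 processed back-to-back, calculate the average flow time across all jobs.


Completion times:
  J1: completes at 7
  J2: completes at 26
  J3: completes at 33
  J4: completes at 38
  J5: completes at 50
  J6: completes at 68
Sum = 222
Average = 222/6
= 37.00


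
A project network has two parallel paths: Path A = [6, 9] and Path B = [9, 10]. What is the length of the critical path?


Path A: 6 + 9 = 15
Path B: 9 + 10 = 19
Critical path = longest = max(15, 19)
= 19 (Path B)


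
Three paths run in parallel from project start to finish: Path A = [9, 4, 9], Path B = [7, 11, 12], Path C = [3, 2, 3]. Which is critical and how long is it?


Path A: 9 + 4 + 9 = 22
Path B: 7 + 11 + 12 = 30
Path C: 3 + 2 + 3 = 8
Critical path = longest = max(22, 30, 8)
= 30 (Path B)


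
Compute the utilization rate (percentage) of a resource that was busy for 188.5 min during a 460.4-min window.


Utilization = busy / total × 100
= 188.5 / 460.4 × 100
= 40.9%


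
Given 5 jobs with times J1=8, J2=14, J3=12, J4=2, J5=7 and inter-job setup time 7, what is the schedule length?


Makespan = Σ processing + (n-1) × setup
= (8 + 14 + 12 + 2 + 7) + (5-1)×7
= 43 + 28
= 71 time units


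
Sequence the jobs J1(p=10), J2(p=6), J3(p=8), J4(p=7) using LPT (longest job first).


LPT: sort by longest processing time first
  J1: p=10
  J3: p=8
  J4: p=7
  J2: p=6
Order: J1 → J3 → J4 → J2


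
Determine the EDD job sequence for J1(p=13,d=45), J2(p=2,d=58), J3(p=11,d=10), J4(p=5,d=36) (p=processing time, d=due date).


EDD: sort by earliest due date
  J3: d=10, p=11
  J4: d=36, p=5
  J1: d=45, p=13
  J2: d=58, p=2
Order: J3 → J4 → J1 → J2


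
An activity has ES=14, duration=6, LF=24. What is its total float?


EF = ES + duration = 14 + 6 = 20
LS = LF - duration = 24 - 6 = 18
Total Float = LF - EF = 24 - 20
(or LS - ES = 18 - 14)
= 4


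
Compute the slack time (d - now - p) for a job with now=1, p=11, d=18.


Slack = due - current_time - processing
= 18 - 1 - 11
= 6


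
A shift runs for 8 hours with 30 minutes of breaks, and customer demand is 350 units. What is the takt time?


Available = 8×60 - 30 = 450 min
Takt time = 450 / 350
= 1.29 min/unit


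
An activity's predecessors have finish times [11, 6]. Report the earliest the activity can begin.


ES = max of all predecessor completion times
Predecessors: [11, 6]
ES = max(11, 6)
= 11


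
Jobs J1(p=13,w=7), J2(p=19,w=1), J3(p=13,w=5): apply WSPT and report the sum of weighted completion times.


WSPT order (by p/w): J1 → J3 → J2
  J1: C=13, w·C=7×13=91
  J3: C=26, w·C=5×26=130
  J2: C=45, w·C=1×45=45
Σ w·C = 266
= 266


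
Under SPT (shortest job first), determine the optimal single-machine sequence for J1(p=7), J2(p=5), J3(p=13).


SPT: sort by shortest processing time
  J2: p=5
  J1: p=7
  J3: p=13
Order: J2 → J1 → J3


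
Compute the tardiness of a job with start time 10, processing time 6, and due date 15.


Completion = start + processing = 10 + 6 = 16
Tardiness = max(0, C - d) = max(0, 16 - 15)
= max(0, 1)
= 1


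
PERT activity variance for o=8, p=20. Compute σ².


σ² = ((p - o) / 6)² = (p - o)² / 36
= (20 - 8)² / 36
= 12² / 36
= 144 / 36
= 4.0000


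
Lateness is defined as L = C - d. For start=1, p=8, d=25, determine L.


Completion = 1 + 8 = 9
Lateness = C - d = 9 - 25
= -16


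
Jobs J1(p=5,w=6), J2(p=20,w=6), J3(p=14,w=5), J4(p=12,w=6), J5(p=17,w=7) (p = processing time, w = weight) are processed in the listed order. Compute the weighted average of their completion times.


Completion times:
  J1: C=5, w×C=6×5=30
  J2: C=25, w×C=6×25=150
  J3: C=39, w×C=5×39=195
  J4: C=51, w×C=6×51=306
  J5: C=68, w×C=7×68=476
Sum w×C = 1157
Sum w = 30
Weighted avg = 1157/30
= 38.57


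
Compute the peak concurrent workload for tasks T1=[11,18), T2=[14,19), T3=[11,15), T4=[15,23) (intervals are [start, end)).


Check each time point for overlaps:
  t=14: 3 tasks active (T1, T2, T3)
Max concurrent = 3


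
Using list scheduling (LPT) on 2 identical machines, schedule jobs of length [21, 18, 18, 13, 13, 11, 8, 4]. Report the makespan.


Jobs (LPT sorted): [21, 18, 18, 13, 13, 11, 8, 4]
Machines: 2
  J=21 → Machine 1 (load: 0+21=21)
  J=18 → Machine 2 (load: 0+18=18)
  J=18 → Machine 2 (load: 18+18=36)
  J=13 → Machine 1 (load: 21+13=34)
  J=13 → Machine 1 (load: 34+13=47)
  J=11 → Machine 2 (load: 36+11=47)
  J=8 → Machine 1 (load: 47+8=55)
  J=4 → Machine 2 (load: 47+4=51)
Machine loads: [55, 51]
Makespan = max = 55 time units


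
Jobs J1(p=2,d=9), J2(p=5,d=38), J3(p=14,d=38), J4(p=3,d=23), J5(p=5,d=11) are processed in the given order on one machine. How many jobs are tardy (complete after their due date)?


Completion vs due date:
  J1: C=2, d=9 → on time
  J2: C=7, d=38 → on time
  J3: C=21, d=38 → on time
  J4: C=24, d=23 → TARDY
  J5: C=29, d=11 → TARDY
Tardy jobs: J4, J5
Count = 2


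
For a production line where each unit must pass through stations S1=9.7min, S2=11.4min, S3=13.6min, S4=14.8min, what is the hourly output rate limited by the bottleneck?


Bottleneck = longest station time
Station times: [9.7, 11.4, 13.6, 14.8]
Max = 14.8 min
Rate = 60 / 14.8
= 4.05 units/hour (bottleneck: 14.8min)


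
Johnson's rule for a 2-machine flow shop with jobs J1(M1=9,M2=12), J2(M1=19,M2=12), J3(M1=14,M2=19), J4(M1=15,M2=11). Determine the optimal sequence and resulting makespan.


Johnson's rule:
Group 1 (M1≤M2, sort by M1): ['J1', 'J3']
Group 2 (M1>M2, sort desc M2): ['J2', 'J4']
Sequence: J1 → J3 → J2 → J4
Makespan calculation:
  J1: M1 done=9, M2 done=21
  J3: M1 done=23, M2 done=42
  J2: M1 done=42, M2 done=54
  J4: M1 done=57, M2 done=68
= Sequence: J1 → J3 → J2 → J4, Makespan: 68


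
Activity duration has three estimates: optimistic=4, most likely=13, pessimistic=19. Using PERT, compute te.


te = (o + 4m + p) / 6
= (4 + 4×13 + 19) / 6
= (4 + 52 + 19) / 6
= 75 / 6
= 12.50


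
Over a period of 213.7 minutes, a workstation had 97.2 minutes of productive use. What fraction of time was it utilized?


Utilization = busy / total × 100
= 97.2 / 213.7 × 100
= 45.5%


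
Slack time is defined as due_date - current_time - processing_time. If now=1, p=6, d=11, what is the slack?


Slack = due - current_time - processing
= 11 - 1 - 6
= 4


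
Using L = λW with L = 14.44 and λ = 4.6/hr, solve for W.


Little's law: L = λW → W = L / λ
= 14.44 / 4.6
= 3.14 hours


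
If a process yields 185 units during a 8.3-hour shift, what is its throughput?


Throughput = units / time
= 185 / 8.3
= 22.3 units/hour


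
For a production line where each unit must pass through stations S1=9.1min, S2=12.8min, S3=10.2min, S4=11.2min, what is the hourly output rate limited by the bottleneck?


Bottleneck = longest station time
Station times: [9.1, 12.8, 10.2, 11.2]
Max = 12.8 min
Rate = 60 / 12.8
= 4.69 units/hour (bottleneck: 12.8min)


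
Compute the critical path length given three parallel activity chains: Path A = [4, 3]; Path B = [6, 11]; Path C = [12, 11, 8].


Path A: 4 + 3 = 7
Path B: 6 + 11 = 17
Path C: 12 + 11 + 8 = 31
Critical path = longest = max(7, 17, 31)
= 31 (Path C)


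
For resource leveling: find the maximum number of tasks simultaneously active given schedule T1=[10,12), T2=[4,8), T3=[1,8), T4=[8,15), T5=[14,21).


Check each time point for overlaps:
  t=4: 2 tasks active (T2, T3)
Max concurrent = 2


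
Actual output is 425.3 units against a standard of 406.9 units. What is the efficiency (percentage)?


Efficiency = (actual / standard) × 100
= (425.3 / 406.9) × 100
= 104.5%


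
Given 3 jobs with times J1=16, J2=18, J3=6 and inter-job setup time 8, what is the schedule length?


Makespan = Σ processing + (n-1) × setup
= (16 + 18 + 6) + (3-1)×8
= 40 + 16
= 56 time units


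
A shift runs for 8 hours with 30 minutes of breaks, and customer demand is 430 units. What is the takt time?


Available = 8×60 - 30 = 450 min
Takt time = 450 / 430
= 1.05 min/unit


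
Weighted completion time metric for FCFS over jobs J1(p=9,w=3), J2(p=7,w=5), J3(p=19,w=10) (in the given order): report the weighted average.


Completion times:
  J1: C=9, w×C=3×9=27
  J2: C=16, w×C=5×16=80
  J3: C=35, w×C=10×35=350
Sum w×C = 457
Sum w = 18
Weighted avg = 457/18
= 25.39


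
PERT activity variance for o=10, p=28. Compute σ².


σ² = ((p - o) / 6)² = (p - o)² / 36
= (28 - 10)² / 36
= 18² / 36
= 324 / 36
= 9.0000


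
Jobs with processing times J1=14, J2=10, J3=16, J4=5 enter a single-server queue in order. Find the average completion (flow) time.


Completion times:
  J1: completes at 14
  J2: completes at 24
  J3: completes at 40
  J4: completes at 45
Sum = 123
Average = 123/4
= 30.75


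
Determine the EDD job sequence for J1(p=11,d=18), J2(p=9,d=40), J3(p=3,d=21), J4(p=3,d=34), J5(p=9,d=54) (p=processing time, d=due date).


EDD: sort by earliest due date
  J1: d=18, p=11
  J3: d=21, p=3
  J4: d=34, p=3
  J2: d=40, p=9
  J5: d=54, p=9
Order: J1 → J3 → J4 → J2 → J5


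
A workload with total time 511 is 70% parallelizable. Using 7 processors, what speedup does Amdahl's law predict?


Amdahl's law: T_p = T × ((1-p) + p/N)
= 511 × ((1-0.7) + 0.7/7)
= 511 × (0.30 + 0.1000)
= 511 × 0.4000
= 204.40
Speedup = 511/204.40
= 2.50×


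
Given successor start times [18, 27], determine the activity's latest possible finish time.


LF = min of all successor start times
Successors start at: [18, 27]
LF = min(18, 27)
= 18


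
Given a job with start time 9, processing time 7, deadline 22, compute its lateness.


Completion = 9 + 7 = 16
Lateness = C - d = 16 - 22
= -6


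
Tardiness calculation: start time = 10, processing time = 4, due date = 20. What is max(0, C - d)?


Completion = start + processing = 10 + 4 = 14
Tardiness = max(0, C - d) = max(0, 14 - 20)
= max(0, -6)
= 0


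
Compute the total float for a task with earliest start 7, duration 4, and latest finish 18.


EF = ES + duration = 7 + 4 = 11
LS = LF - duration = 18 - 4 = 14
Total Float = LF - EF = 18 - 11
(or LS - ES = 14 - 7)
= 7


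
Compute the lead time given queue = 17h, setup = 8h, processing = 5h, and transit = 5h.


Lead time = queue + setup + processing + transit
= 17 + 8 + 5 + 5
= 35 hours


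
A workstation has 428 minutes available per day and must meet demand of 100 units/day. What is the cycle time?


Cycle time = available time / demand
= 428 / 100
= 4.28 min/unit


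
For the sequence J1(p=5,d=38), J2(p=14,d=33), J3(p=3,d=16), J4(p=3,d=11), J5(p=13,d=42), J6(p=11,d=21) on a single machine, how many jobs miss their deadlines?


Completion vs due date:
  J1: C=5, d=38 → on time
  J2: C=19, d=33 → on time
  J3: C=22, d=16 → TARDY
  J4: C=25, d=11 → TARDY
  J5: C=38, d=42 → on time
  J6: C=49, d=21 → TARDY
Tardy jobs: J3, J4, J6
Count = 3


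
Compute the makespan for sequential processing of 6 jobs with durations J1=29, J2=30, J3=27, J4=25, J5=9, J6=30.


Sequential makespan: sum all processing times
= 29 + 30 + 27 + 25 + 9 + 30
= 150 time units


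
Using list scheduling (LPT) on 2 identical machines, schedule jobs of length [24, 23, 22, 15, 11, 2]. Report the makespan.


Jobs (LPT sorted): [24, 23, 22, 15, 11, 2]
Machines: 2
  J=24 → Machine 1 (load: 0+24=24)
  J=23 → Machine 2 (load: 0+23=23)
  J=22 → Machine 2 (load: 23+22=45)
  J=15 → Machine 1 (load: 24+15=39)
  J=11 → Machine 1 (load: 39+11=50)
  J=2 → Machine 2 (load: 45+2=47)
Machine loads: [50, 47]
Makespan = max = 50 time units


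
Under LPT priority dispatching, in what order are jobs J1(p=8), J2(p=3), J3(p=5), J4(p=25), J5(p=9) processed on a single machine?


LPT: sort by longest processing time first
  J4: p=25
  J5: p=9
  J1: p=8
  J3: p=5
  J2: p=3
Order: J4 → J5 → J1 → J3 → J2


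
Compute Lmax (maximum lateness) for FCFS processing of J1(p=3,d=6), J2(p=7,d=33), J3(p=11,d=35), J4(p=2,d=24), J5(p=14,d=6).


Lateness per job (L = C - d):
  J1: C=3, d=6, L=-3
  J2: C=10, d=33, L=-23
  J3: C=21, d=35, L=-14
  J4: C=23, d=24, L=-1
  J5: C=37, d=6, L=31
Lmax = max(-3, -23, -14, -1, 31)
= 31


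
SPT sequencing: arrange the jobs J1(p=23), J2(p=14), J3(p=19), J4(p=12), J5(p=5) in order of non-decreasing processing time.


SPT: sort by shortest processing time
  J5: p=5
  J4: p=12
  J2: p=14
  J3: p=19
  J1: p=23
Order: J5 → J4 → J2 → J3 → J1


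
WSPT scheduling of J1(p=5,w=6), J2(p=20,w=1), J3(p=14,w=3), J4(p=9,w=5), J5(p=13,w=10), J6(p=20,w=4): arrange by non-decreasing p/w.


WSPT (Smith's rule): sort by p/w ascending
  J1: p/w = 5/6 = 0.833
  J5: p/w = 13/10 = 1.300
  J4: p/w = 9/5 = 1.800
  J3: p/w = 14/3 = 4.667
  J6: p/w = 20/4 = 5.000
  J2: p/w = 20/1 = 20.000
Order: J1 → J5 → J4 → J3 → J6 → J2


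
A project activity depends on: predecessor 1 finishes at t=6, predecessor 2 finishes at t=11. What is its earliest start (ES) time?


ES = max of all predecessor completion times
Predecessors: [6, 11]
ES = max(6, 11)
= 11


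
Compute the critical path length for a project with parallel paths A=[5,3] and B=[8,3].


Path A: 5 + 3 = 8
Path B: 8 + 3 = 11
Critical path = longest = max(8, 11)
= 11 (Path B)


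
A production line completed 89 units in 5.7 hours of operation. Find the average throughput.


Throughput = units / time
= 89 / 5.7
= 15.6 units/hour


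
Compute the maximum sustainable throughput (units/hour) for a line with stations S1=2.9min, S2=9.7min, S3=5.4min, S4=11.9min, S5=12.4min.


Bottleneck = longest station time
Station times: [2.9, 9.7, 5.4, 11.9, 12.4]
Max = 12.4 min
Rate = 60 / 12.4
= 4.84 units/hour (bottleneck: 12.4min)


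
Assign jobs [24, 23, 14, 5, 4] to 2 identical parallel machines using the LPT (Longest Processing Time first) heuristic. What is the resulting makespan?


Jobs (LPT sorted): [24, 23, 14, 5, 4]
Machines: 2
  J=24 → Machine 1 (load: 0+24=24)
  J=23 → Machine 2 (load: 0+23=23)
  J=14 → Machine 2 (load: 23+14=37)
  J=5 → Machine 1 (load: 24+5=29)
  J=4 → Machine 1 (load: 29+4=33)
Machine loads: [33, 37]
Makespan = max = 37 time units


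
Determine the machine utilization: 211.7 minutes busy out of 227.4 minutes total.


Utilization = busy / total × 100
= 211.7 / 227.4 × 100
= 93.1%


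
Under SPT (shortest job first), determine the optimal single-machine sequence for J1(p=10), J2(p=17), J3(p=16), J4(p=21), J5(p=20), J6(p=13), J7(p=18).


SPT: sort by shortest processing time
  J1: p=10
  J6: p=13
  J3: p=16
  J2: p=17
  J7: p=18
  J5: p=20
  J4: p=21
Order: J1 → J6 → J3 → J2 → J7 → J5 → J4


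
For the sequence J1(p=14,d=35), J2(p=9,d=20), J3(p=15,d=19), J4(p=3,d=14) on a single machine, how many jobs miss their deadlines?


Completion vs due date:
  J1: C=14, d=35 → on time
  J2: C=23, d=20 → TARDY
  J3: C=38, d=19 → TARDY
  J4: C=41, d=14 → TARDY
Tardy jobs: J2, J3, J4
Count = 3


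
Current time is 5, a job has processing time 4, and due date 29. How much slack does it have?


Slack = due - current_time - processing
= 29 - 5 - 4
= 20


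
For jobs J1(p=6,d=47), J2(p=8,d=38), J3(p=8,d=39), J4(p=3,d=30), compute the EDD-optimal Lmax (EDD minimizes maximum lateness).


EDD order: J4 → J2 → J3 → J1
Completion and lateness:
  J4: C=3, d=30, L=3-30=-27
  J2: C=11, d=38, L=11-38=-27
  J3: C=19, d=39, L=19-39=-20
  J1: C=25, d=47, L=25-47=-22
Lmax = max(-27, -27, -20, -22)
= -20


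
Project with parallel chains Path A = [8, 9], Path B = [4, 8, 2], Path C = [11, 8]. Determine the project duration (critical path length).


Path A: 8 + 9 = 17
Path B: 4 + 8 + 2 = 14
Path C: 11 + 8 = 19
Critical path = longest = max(17, 14, 19)
= 19 (Path C)


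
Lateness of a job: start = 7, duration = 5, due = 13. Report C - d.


Completion = 7 + 5 = 12
Lateness = C - d = 12 - 13
= -1


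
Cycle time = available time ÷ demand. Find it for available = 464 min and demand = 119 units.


Cycle time = available time / demand
= 464 / 119
= 3.90 min/unit


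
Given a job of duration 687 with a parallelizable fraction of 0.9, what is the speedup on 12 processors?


Amdahl's law: T_p = T × ((1-p) + p/N)
= 687 × ((1-0.9) + 0.9/12)
= 687 × (0.10 + 0.0750)
= 687 × 0.1750
= 120.22
Speedup = 687/120.22
= 5.71×


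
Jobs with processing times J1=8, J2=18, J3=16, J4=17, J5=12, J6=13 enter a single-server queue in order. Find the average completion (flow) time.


Completion times:
  J1: completes at 8
  J2: completes at 26
  J3: completes at 42
  J4: completes at 59
  J5: completes at 71
  J6: completes at 84
Sum = 290
Average = 290/6
= 48.33


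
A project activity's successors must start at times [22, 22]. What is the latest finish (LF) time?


LF = min of all successor start times
Successors start at: [22, 22]
LF = min(22, 22)
= 22


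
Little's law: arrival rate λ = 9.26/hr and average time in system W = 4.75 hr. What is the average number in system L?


Little's law: L = λ × W
= 9.26 × 4.75
= 43.98


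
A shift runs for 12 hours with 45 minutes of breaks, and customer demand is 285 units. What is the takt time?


Available = 12×60 - 45 = 675 min
Takt time = 675 / 285
= 2.37 min/unit


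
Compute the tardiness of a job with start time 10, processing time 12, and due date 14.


Completion = start + processing = 10 + 12 = 22
Tardiness = max(0, C - d) = max(0, 22 - 14)
= max(0, 8)
= 8


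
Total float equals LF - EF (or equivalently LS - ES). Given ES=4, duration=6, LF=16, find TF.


EF = ES + duration = 4 + 6 = 10
LS = LF - duration = 16 - 6 = 10
Total Float = LF - EF = 16 - 10
(or LS - ES = 10 - 4)
= 6


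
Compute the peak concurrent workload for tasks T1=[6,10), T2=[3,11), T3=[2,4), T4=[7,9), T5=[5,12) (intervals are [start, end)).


Check each time point for overlaps:
  t=7: 4 tasks active (T1, T2, T4, T5)
Max concurrent = 4


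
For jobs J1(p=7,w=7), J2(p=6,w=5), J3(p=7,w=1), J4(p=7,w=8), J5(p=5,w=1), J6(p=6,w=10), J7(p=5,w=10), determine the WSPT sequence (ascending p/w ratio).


WSPT (Smith's rule): sort by p/w ascending
  J7: p/w = 5/10 = 0.500
  J6: p/w = 6/10 = 0.600
  J4: p/w = 7/8 = 0.875
  J1: p/w = 7/7 = 1.000
  J2: p/w = 6/5 = 1.200
  J5: p/w = 5/1 = 5.000
  J3: p/w = 7/1 = 7.000
Order: J7 → J6 → J4 → J1 → J2 → J5 → J3


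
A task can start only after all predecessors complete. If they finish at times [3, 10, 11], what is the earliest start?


ES = max of all predecessor completion times
Predecessors: [3, 10, 11]
ES = max(3, 10, 11)
= 11


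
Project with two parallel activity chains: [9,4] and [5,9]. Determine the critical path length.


Path A: 9 + 4 = 13
Path B: 5 + 9 = 14
Critical path = longest = max(13, 14)
= 14 (Path B)


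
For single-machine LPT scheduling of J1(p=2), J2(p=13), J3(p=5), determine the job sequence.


LPT: sort by longest processing time first
  J2: p=13
  J3: p=5
  J1: p=2
Order: J2 → J3 → J1


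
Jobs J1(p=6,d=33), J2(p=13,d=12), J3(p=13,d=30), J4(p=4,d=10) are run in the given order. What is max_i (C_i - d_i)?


Lateness per job (L = C - d):
  J1: C=6, d=33, L=-27
  J2: C=19, d=12, L=7
  J3: C=32, d=30, L=2
  J4: C=36, d=10, L=26
Lmax = max(-27, 7, 2, 26)
= 26


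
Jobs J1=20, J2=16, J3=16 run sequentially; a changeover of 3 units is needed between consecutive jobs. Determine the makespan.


Makespan = Σ processing + (n-1) × setup
= (20 + 16 + 16) + (3-1)×3
= 52 + 6
= 58 time units


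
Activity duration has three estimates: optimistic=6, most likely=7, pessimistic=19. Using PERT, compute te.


te = (o + 4m + p) / 6
= (6 + 4×7 + 19) / 6
= (6 + 28 + 19) / 6
= 53 / 6
= 8.83


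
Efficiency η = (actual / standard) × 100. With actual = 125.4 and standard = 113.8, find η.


Efficiency = (actual / standard) × 100
= (125.4 / 113.8) × 100
= 110.2%


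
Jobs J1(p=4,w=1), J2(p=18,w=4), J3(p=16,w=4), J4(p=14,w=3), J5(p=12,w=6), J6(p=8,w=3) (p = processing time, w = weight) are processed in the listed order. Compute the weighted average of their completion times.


Completion times:
  J1: C=4, w×C=1×4=4
  J2: C=22, w×C=4×22=88
  J3: C=38, w×C=4×38=152
  J4: C=52, w×C=3×52=156
  J5: C=64, w×C=6×64=384
  J6: C=72, w×C=3×72=216
Sum w×C = 1000
Sum w = 21
Weighted avg = 1000/21
= 47.62


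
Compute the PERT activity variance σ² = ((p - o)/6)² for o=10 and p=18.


σ² = ((p - o) / 6)² = (p - o)² / 36
= (18 - 10)² / 36
= 8² / 36
= 64 / 36
= 1.7778


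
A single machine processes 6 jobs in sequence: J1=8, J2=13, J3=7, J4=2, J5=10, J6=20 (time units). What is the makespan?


Sequential makespan: sum all processing times
= 8 + 13 + 7 + 2 + 10 + 20
= 60 time units


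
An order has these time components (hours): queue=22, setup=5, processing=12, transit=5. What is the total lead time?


Lead time = queue + setup + processing + transit
= 22 + 5 + 12 + 5
= 44 hours


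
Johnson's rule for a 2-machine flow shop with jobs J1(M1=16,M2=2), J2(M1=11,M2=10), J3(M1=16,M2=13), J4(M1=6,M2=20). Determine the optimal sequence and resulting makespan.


Johnson's rule:
Group 1 (M1≤M2, sort by M1): ['J4']
Group 2 (M1>M2, sort desc M2): ['J3', 'J2', 'J1']
Sequence: J4 → J3 → J2 → J1
Makespan calculation:
  J4: M1 done=6, M2 done=26
  J3: M1 done=22, M2 done=39
  J2: M1 done=33, M2 done=49
  J1: M1 done=49, M2 done=51
= Sequence: J4 → J3 → J2 → J1, Makespan: 51


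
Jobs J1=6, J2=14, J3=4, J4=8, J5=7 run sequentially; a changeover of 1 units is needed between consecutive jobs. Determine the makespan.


Makespan = Σ processing + (n-1) × setup
= (6 + 14 + 4 + 8 + 7) + (5-1)×1
= 39 + 4
= 43 time units


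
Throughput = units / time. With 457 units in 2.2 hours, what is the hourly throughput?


Throughput = units / time
= 457 / 2.2
= 207.7 units/hour


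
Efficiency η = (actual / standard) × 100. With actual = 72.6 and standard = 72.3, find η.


Efficiency = (actual / standard) × 100
= (72.6 / 72.3) × 100
= 100.4%


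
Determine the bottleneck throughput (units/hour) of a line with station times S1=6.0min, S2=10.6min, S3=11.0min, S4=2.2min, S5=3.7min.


Bottleneck = longest station time
Station times: [6.0, 10.6, 11.0, 2.2, 3.7]
Max = 11.0 min
Rate = 60 / 11.0
= 5.45 units/hour (bottleneck: 11.0min)


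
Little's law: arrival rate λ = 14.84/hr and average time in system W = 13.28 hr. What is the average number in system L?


Little's law: L = λ × W
= 14.84 × 13.28
= 197.08


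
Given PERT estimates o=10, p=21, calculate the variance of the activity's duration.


σ² = ((p - o) / 6)² = (p - o)² / 36
= (21 - 10)² / 36
= 11² / 36
= 121 / 36
= 3.3611


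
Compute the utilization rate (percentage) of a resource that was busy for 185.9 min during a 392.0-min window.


Utilization = busy / total × 100
= 185.9 / 392.0 × 100
= 47.4%


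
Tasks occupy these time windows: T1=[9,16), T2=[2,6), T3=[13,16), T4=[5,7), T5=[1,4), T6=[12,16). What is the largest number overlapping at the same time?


Check each time point for overlaps:
  t=13: 3 tasks active (T1, T3, T6)
Max concurrent = 3


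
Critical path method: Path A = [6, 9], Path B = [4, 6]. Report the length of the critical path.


Path A: 6 + 9 = 15
Path B: 4 + 6 = 10
Critical path = longest = max(15, 10)
= 15 (Path A)


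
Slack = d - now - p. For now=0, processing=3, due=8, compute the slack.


Slack = due - current_time - processing
= 8 - 0 - 3
= 5


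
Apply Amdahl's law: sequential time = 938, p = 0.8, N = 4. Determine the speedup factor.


Amdahl's law: T_p = T × ((1-p) + p/N)
= 938 × ((1-0.8) + 0.8/4)
= 938 × (0.20 + 0.2000)
= 938 × 0.4000
= 375.20
Speedup = 938/375.20
= 2.50×


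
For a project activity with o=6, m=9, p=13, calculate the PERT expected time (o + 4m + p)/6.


te = (o + 4m + p) / 6
= (6 + 4×9 + 13) / 6
= (6 + 36 + 13) / 6
= 55 / 6
= 9.17


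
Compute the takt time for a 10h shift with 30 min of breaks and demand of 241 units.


Available = 10×60 - 30 = 570 min
Takt time = 570 / 241
= 2.37 min/unit


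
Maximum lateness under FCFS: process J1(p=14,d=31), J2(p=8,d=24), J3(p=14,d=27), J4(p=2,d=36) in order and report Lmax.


Lateness per job (L = C - d):
  J1: C=14, d=31, L=-17
  J2: C=22, d=24, L=-2
  J3: C=36, d=27, L=9
  J4: C=38, d=36, L=2
Lmax = max(-17, -2, 9, 2)
= 9


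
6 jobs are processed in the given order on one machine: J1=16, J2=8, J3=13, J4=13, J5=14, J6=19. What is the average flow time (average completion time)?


Completion times:
  J1: completes at 16
  J2: completes at 24
  J3: completes at 37
  J4: completes at 50
  J5: completes at 64
  J6: completes at 83
Sum = 274
Average = 274/6
= 45.67


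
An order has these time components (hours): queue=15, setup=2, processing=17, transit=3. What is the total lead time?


Lead time = queue + setup + processing + transit
= 15 + 2 + 17 + 3
= 37 hours


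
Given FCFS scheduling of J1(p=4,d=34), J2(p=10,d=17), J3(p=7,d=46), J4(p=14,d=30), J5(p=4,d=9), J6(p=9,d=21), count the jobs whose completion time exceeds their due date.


Completion vs due date:
  J1: C=4, d=34 → on time
  J2: C=14, d=17 → on time
  J3: C=21, d=46 → on time
  J4: C=35, d=30 → TARDY
  J5: C=39, d=9 → TARDY
  J6: C=48, d=21 → TARDY
Tardy jobs: J4, J5, J6
Count = 3
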